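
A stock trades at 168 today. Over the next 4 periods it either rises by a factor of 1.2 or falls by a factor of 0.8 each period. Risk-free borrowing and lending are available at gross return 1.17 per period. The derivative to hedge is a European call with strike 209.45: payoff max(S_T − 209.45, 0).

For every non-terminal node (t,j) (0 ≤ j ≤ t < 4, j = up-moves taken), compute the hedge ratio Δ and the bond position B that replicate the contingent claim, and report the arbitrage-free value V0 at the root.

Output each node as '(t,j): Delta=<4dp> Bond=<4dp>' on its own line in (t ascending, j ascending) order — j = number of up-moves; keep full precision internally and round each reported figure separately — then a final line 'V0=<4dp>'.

No-arbitrage ⇒ martingale measure with p* = (R−d)/(u−d) = 0.9250.
Payoff layer (t=4): V(4,0)=0.0000, V(4,1)=0.0000, V(4,2)=0.0000, V(4,3)=22.7932, V(4,4)=138.9148
(3,0): S=86.0160. Δ = (V_up−V_dn)/(S_up−S_dn) = (0.0000−0.0000)/(103.2192−68.8128) = 0.0000. V = [p*·0.0000 + (1−p*)·0.0000]/1.17 = 0.0000. B = V − Δ·S = 0.0000.
(3,1): S=129.0240. Δ = (V_up−V_dn)/(S_up−S_dn) = (0.0000−0.0000)/(154.8288−103.2192) = 0.0000. V = [p*·0.0000 + (1−p*)·0.0000]/1.17 = 0.0000. B = V − Δ·S = 0.0000.
(3,2): S=193.5360. Δ = (V_up−V_dn)/(S_up−S_dn) = (22.7932−0.0000)/(232.2432−154.8288) = 0.2944. V = [p*·22.7932 + (1−p*)·0.0000]/1.17 = 18.0203. B = V − Δ·S = -38.9627.
(3,3): S=290.3040. Δ = (V_up−V_dn)/(S_up−S_dn) = (138.9148−22.7932)/(348.3648−232.2432) = 1.0000. V = [p*·138.9148 + (1−p*)·22.7932]/1.17 = 111.2869. B = V − Δ·S = -179.0171.
(2,0): S=107.5200. Δ = (V_up−V_dn)/(S_up−S_dn) = (0.0000−0.0000)/(129.0240−86.0160) = 0.0000. V = [p*·0.0000 + (1−p*)·0.0000]/1.17 = 0.0000. B = V − Δ·S = 0.0000.
(2,1): S=161.2800. Δ = (V_up−V_dn)/(S_up−S_dn) = (18.0203−0.0000)/(193.5360−129.0240) = 0.2793. V = [p*·18.0203 + (1−p*)·0.0000]/1.17 = 14.2468. B = V − Δ·S = -30.8039.
(2,2): S=241.9200. Δ = (V_up−V_dn)/(S_up−S_dn) = (111.2869−18.0203)/(290.3040−193.5360) = 0.9638. V = [p*·111.2869 + (1−p*)·18.0203]/1.17 = 89.1384. B = V − Δ·S = -144.0282.
(1,0): S=134.4000. Δ = (V_up−V_dn)/(S_up−S_dn) = (14.2468−0.0000)/(161.2800−107.5200) = 0.2650. V = [p*·14.2468 + (1−p*)·0.0000]/1.17 = 11.2635. B = V − Δ·S = -24.3535.
(1,1): S=201.6000. Δ = (V_up−V_dn)/(S_up−S_dn) = (89.1384−14.2468)/(241.9200−161.2800) = 0.9287. V = [p*·89.1384 + (1−p*)·14.2468]/1.17 = 71.3859. B = V − Δ·S = -115.8431.
(0,0): S=168.0000. Δ = (V_up−V_dn)/(S_up−S_dn) = (71.3859−11.2635)/(201.6000−134.4000) = 0.8947. V = [p*·71.3859 + (1−p*)·11.2635]/1.17 = 57.1596. B = V − Δ·S = -93.1465.
Self-financing check: at every node Δ·S+B equals the discounted successor values.

(0,0): Delta=0.8947 Bond=-93.1465
(1,0): Delta=0.2650 Bond=-24.3535
(1,1): Delta=0.9287 Bond=-115.8431
(2,0): Delta=0.0000 Bond=0.0000
(2,1): Delta=0.2793 Bond=-30.8039
(2,2): Delta=0.9638 Bond=-144.0282
(3,0): Delta=0.0000 Bond=0.0000
(3,1): Delta=0.0000 Bond=0.0000
(3,2): Delta=0.2944 Bond=-38.9627
(3,3): Delta=1.0000 Bond=-179.0171
V0=57.1596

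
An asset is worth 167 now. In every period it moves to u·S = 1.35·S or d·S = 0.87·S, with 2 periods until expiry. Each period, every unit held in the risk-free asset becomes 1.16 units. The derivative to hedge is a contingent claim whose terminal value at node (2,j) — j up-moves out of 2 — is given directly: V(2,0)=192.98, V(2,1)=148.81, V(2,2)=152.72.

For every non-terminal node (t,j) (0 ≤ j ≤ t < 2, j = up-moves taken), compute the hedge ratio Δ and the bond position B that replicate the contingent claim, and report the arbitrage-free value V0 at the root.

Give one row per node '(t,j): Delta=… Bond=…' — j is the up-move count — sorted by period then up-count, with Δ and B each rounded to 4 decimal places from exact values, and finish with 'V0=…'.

Since d<R<u, set p* = (R−d)/(u−d) = 0.6042; price each node as the discounted p*-expectation of its children.
Terminal payoffs: V(2,0)=192.9800, V(2,1)=148.8100, V(2,2)=152.7200
Node (1,0) S=145.2900: V=(p*·148.8100+(1−p*)·192.9800)/1.16=143.3569; Δ=(148.8100−192.9800)/(196.1415−126.4023)=-0.6334; B=V−Δ·S=235.3777
Node (1,1) S=225.4500: V=(p*·152.7200+(1−p*)·148.8100)/1.16=130.3209; Δ=(152.7200−148.8100)/(304.3575−196.1415)=0.0361; B=V−Δ·S=122.1751
Node (0,0) S=167.0000: V=(p*·130.3209+(1−p*)·143.3569)/1.16=116.7940; Δ=(130.3209−143.3569)/(225.4500−145.2900)=-0.1626; B=V−Δ·S=143.9521
The time-0 hedge costs 116.7940, which is the no-arbitrage price.

(0,0): Delta=-0.1626 Bond=143.9521
(1,0): Delta=-0.6334 Bond=235.3777
(1,1): Delta=0.0361 Bond=122.1751
V0=116.7940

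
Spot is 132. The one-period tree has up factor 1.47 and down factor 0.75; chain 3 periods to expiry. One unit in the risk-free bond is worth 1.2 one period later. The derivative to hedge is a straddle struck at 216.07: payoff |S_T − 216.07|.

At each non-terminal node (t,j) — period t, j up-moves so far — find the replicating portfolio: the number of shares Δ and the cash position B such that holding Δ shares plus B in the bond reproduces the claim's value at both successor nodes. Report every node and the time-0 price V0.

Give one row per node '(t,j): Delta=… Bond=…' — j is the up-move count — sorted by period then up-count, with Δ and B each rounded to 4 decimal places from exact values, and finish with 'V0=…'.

No-arbitrage ⇒ martingale measure with p* = (R−d)/(u−d) = 0.6250.
Terminal payoffs: V(3,0)=160.3825, V(3,1)=106.9225, V(3,2)=2.1409, V(3,3)=203.2310
  t=2,j=0: stock 74.2500 → up 109.1475 (V=106.9225), down 55.6875 (V=160.3825). Price 105.8083; hedge Δ=-1.0000, bond B=180.0583.
  t=2,j=1: stock 145.5300 → up 213.9291 (V=2.1409), down 109.1475 (V=106.9225). Price 34.5283; hedge Δ=-1.0000, bond B=180.0583.
  t=2,j=2: stock 285.2388 → up 419.3010 (V=203.2310), down 213.9291 (V=2.1409). Price 106.5185; hedge Δ=0.9792, bond B=-172.7733.
  t=1,j=0: stock 99.0000 → up 145.5300 (V=34.5283), down 74.2500 (V=105.8083). Price 51.0486; hedge Δ=-1.0000, bond B=150.0486.
  t=1,j=1: stock 194.0400 → up 285.2388 (V=106.5185), down 145.5300 (V=34.5283). Price 66.2685; hedge Δ=0.5153, bond B=-33.7179.
  t=0,j=0: stock 132.0000 → up 194.0400 (V=66.2685), down 99.0000 (V=51.0486). Price 50.4675; hedge Δ=0.1601, bond B=29.3288.
Each (Δ,B) replicates both successor values, so the strategy is self-financing and V0 is arbitrage-free.

(0,0): Delta=0.1601 Bond=29.3288
(1,0): Delta=-1.0000 Bond=150.0486
(1,1): Delta=0.5153 Bond=-33.7179
(2,0): Delta=-1.0000 Bond=180.0583
(2,1): Delta=-1.0000 Bond=180.0583
(2,2): Delta=0.9792 Bond=-172.7733
V0=50.4675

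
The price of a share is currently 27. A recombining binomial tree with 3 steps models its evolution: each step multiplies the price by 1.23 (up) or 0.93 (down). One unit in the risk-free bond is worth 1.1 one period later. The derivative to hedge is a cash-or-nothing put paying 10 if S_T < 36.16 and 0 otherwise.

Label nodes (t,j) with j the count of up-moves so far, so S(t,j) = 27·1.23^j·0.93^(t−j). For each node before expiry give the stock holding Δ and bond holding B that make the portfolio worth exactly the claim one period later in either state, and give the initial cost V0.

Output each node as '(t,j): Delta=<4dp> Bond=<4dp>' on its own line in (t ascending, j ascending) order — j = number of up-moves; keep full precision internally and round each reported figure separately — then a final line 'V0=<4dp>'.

(0,0): Delta=-0.5011 Bond=16.5389
(1,0): Delta=-0.6839 Bond=22.7824
(1,1): Delta=-0.3954 Bond=14.6832
(2,0): Delta=0.0000 Bond=9.0909
(2,1): Delta=-1.0793 Bond=37.2727
(2,2): Delta=0.0000 Bond=0.0000
V0=3.0097

Since d<R<u, set p* = (R−d)/(u−d) = 0.5667; price each node as the discounted p*-expectation of its children.
Terminal values V(3,·): V(3,0)=10.0000, V(3,1)=10.0000, V(3,2)=0.0000, V(3,3)=0.0000
  t=2,j=0: stock 23.3523 → up 28.7233 (V=10.0000), down 21.7176 (V=10.0000). Price 9.0909; hedge Δ=0.0000, bond B=9.0909.
  t=2,j=1: stock 30.8853 → up 37.9889 (V=0.0000), down 28.7233 (V=10.0000). Price 3.9394; hedge Δ=-1.0793, bond B=37.2727.
  t=2,j=2: stock 40.8483 → up 50.2434 (V=0.0000), down 37.9889 (V=0.0000). Price 0.0000; hedge Δ=0.0000, bond B=0.0000.
  t=1,j=0: stock 25.1100 → up 30.8853 (V=3.9394), down 23.3523 (V=9.0909). Price 5.6107; hedge Δ=-0.6839, bond B=22.7824.
  t=1,j=1: stock 33.2100 → up 40.8483 (V=0.0000), down 30.8853 (V=3.9394). Price 1.5519; hedge Δ=-0.3954, bond B=14.6832.
  t=0,j=0: stock 27.0000 → up 33.2100 (V=1.5519), down 25.1100 (V=5.6107). Price 3.0097; hedge Δ=-0.5011, bond B=16.5389.
Self-financing check: at every node Δ·S+B equals the discounted successor values.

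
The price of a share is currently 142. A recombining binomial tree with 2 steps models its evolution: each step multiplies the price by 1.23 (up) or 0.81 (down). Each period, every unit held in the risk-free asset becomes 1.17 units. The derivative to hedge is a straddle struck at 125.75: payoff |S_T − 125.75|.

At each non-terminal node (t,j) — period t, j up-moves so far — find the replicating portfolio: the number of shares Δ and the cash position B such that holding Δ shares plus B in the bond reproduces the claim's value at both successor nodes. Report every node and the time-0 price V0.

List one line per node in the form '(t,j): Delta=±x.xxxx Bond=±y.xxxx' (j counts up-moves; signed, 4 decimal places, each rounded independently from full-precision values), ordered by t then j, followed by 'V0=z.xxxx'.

Since d<R<u, set p* = (R−d)/(u−d) = 0.8571; price each node as the discounted p*-expectation of its children.
Terminal values V(2,·): V(2,0)=32.5838, V(2,1)=15.7246, V(2,2)=89.0818
Node (1,0) S=115.0200: V=(p*·15.7246+(1−p*)·32.5838)/1.17=15.4983; Δ=(15.7246−32.5838)/(141.4746−93.1662)=-0.3490; B=V−Δ·S=55.6393
Node (1,1) S=174.6600: V=(p*·89.0818+(1−p*)·15.7246)/1.17=67.1814; Δ=(89.0818−15.7246)/(214.8318−141.4746)=1.0000; B=V−Δ·S=-107.4786
Node (0,0) S=142.0000: V=(p*·67.1814+(1−p*)·15.4983)/1.17=51.1095; Δ=(67.1814−15.4983)/(174.6600−115.0200)=0.8666; B=V−Δ·S=-71.9454
Self-financing check: at every node Δ·S+B equals the discounted successor values.

(0,0): Delta=0.8666 Bond=-71.9454
(1,0): Delta=-0.3490 Bond=55.6393
(1,1): Delta=1.0000 Bond=-107.4786
V0=51.1095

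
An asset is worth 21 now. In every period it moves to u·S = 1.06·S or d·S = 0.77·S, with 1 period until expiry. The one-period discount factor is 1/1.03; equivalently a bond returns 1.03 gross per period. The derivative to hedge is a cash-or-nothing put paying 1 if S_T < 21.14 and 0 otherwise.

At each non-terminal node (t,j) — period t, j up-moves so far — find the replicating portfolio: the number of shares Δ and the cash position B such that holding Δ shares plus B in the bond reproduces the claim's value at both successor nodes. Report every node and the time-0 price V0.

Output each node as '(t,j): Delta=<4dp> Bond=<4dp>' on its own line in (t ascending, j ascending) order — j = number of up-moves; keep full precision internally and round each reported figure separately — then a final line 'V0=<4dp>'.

(0,0): Delta=-0.1642 Bond=3.5487
V0=0.1004

No-arbitrage ⇒ martingale measure with p* = (R−d)/(u−d) = 0.8966.
Terminal values V(1,·): V(1,0)=1.0000, V(1,1)=0.0000
Node (0,0) S=21.0000: V=(p*·0.0000+(1−p*)·1.0000)/1.03=0.1004; Δ=(0.0000−1.0000)/(22.2600−16.1700)=-0.1642; B=V−Δ·S=3.5487
Root portfolio cost Δ·21+B reproduces V0=0.1004.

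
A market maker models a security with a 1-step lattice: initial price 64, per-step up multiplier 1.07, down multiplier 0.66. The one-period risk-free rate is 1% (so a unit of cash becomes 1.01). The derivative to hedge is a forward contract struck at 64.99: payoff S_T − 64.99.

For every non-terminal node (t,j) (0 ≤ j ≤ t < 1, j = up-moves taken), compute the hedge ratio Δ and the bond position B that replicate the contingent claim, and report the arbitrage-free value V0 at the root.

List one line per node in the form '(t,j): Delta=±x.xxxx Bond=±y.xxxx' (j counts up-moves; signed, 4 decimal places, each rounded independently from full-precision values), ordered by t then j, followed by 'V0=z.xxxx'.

Since d<R<u, set p* = (R−d)/(u−d) = 0.8537; price each node as the discounted p*-expectation of its children.
At expiry t=1: V(1,0)=-22.7500, V(1,1)=3.4900
(0,0): S=64.0000. Δ = (V_up−V_dn)/(S_up−S_dn) = (3.4900−-22.7500)/(68.4800−42.2400) = 1.0000. V = [p*·3.4900 + (1−p*)·-22.7500]/1.01 = -0.3465. B = V − Δ·S = -64.3465.
Each (Δ,B) replicates both successor values, so the strategy is self-financing and V0 is arbitrage-free.

(0,0): Delta=1.0000 Bond=-64.3465
V0=-0.3465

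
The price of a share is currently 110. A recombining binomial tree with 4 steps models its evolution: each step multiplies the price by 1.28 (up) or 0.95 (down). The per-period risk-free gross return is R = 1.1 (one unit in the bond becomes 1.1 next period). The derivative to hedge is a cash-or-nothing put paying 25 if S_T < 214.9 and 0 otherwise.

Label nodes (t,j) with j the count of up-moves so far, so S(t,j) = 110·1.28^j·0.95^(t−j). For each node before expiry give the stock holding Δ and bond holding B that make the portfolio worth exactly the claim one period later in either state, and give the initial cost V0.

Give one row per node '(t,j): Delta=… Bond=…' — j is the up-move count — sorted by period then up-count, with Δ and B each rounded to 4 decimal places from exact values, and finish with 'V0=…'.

(0,0): Delta=-0.1749 Bond=32.0910
(1,0): Delta=-0.1238 Bond=29.9547
(1,1): Delta=-0.2205 Bond=41.7146
(2,0): Delta=0.0000 Bond=20.6612
(2,1): Delta=-0.2340 Bond=47.6971
(2,2): Delta=-0.2084 Bond=43.7129
(3,0): Delta=0.0000 Bond=22.7273
(3,1): Delta=0.0000 Bond=22.7273
(3,2): Delta=-0.4425 Bond=88.1543
(3,3): Delta=0.0000 Bond=0.0000
V0=12.8476

Risk-neutral probability p* = (R−d)/(u−d) = (1.1−0.95)/(1.28−0.95) = 0.4545.
Payoff layer (t=4): V(4,0)=25.0000, V(4,1)=25.0000, V(4,2)=25.0000, V(4,3)=0.0000, V(4,4)=0.0000
  t=3,j=0: stock 94.3112 → up 120.7184 (V=25.0000), down 89.5957 (V=25.0000). Price 22.7273; hedge Δ=0.0000, bond B=22.7273.
  t=3,j=1: stock 127.0720 → up 162.6522 (V=25.0000), down 120.7184 (V=25.0000). Price 22.7273; hedge Δ=0.0000, bond B=22.7273.
  t=3,j=2: stock 171.2128 → up 219.1524 (V=0.0000), down 162.6522 (V=25.0000). Price 12.3967; hedge Δ=-0.4425, bond B=88.1543.
  t=3,j=3: stock 230.6867 → up 295.2790 (V=0.0000), down 219.1524 (V=0.0000). Price 0.0000; hedge Δ=0.0000, bond B=0.0000.
  t=2,j=0: stock 99.2750 → up 127.0720 (V=22.7273), down 94.3112 (V=22.7273). Price 20.6612; hedge Δ=0.0000, bond B=20.6612.
  t=2,j=1: stock 133.7600 → up 171.2128 (V=12.3967), down 127.0720 (V=22.7273). Price 16.3923; hedge Δ=-0.2340, bond B=47.6971.
  t=2,j=2: stock 180.2240 → up 230.6867 (V=0.0000), down 171.2128 (V=12.3967). Price 6.1471; hedge Δ=-0.2084, bond B=43.7129.
  t=1,j=0: stock 104.5000 → up 133.7600 (V=16.3923), down 99.2750 (V=20.6612). Price 17.0189; hedge Δ=-0.1238, bond B=29.9547.
  t=1,j=1: stock 140.8000 → up 180.2240 (V=6.1471), down 133.7600 (V=16.3923). Price 10.6686; hedge Δ=-0.2205, bond B=41.7146.
  t=0,j=0: stock 110.0000 → up 140.8000 (V=10.6686), down 104.5000 (V=17.0189). Price 12.8476; hedge Δ=-0.1749, bond B=32.0910.
Each (Δ,B) replicates both successor values, so the strategy is self-financing and V0 is arbitrage-free.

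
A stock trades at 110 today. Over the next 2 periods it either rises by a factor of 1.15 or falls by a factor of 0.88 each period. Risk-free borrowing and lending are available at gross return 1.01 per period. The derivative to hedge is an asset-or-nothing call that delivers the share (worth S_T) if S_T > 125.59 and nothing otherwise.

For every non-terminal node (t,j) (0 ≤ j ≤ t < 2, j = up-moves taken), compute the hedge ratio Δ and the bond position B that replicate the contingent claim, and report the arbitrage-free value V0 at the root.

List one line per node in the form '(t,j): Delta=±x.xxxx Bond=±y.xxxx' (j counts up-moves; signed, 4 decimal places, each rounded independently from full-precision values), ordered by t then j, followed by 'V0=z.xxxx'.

(0,0): Delta=2.3350 Bond=-223.7918
(1,0): Delta=0.0000 Bond=0.0000
(1,1): Delta=4.2593 Bond=-469.4463
V0=33.0601

The replicating-portfolio and risk-neutral prices coincide; use p* = (1.01−0.88)/(1.15−0.88) = 0.4815 for the latter.
At expiry t=2: V(2,0)=0.0000, V(2,1)=0.0000, V(2,2)=145.4750
(1,0): S=96.8000. Δ = (V_up−V_dn)/(S_up−S_dn) = (0.0000−0.0000)/(111.3200−85.1840) = 0.0000. V = [p*·0.0000 + (1−p*)·0.0000]/1.01 = 0.0000. B = V − Δ·S = 0.0000.
(1,1): S=126.5000. Δ = (V_up−V_dn)/(S_up−S_dn) = (145.4750−0.0000)/(145.4750−111.3200) = 4.2593. V = [p*·145.4750 + (1−p*)·0.0000]/1.01 = 69.3500. B = V − Δ·S = -469.4463.
(0,0): S=110.0000. Δ = (V_up−V_dn)/(S_up−S_dn) = (69.3500−0.0000)/(126.5000−96.8000) = 2.3350. V = [p*·69.3500 + (1−p*)·0.0000]/1.01 = 33.0601. B = V − Δ·S = -223.7918.
Self-financing check: at every node Δ·S+B equals the discounted successor values.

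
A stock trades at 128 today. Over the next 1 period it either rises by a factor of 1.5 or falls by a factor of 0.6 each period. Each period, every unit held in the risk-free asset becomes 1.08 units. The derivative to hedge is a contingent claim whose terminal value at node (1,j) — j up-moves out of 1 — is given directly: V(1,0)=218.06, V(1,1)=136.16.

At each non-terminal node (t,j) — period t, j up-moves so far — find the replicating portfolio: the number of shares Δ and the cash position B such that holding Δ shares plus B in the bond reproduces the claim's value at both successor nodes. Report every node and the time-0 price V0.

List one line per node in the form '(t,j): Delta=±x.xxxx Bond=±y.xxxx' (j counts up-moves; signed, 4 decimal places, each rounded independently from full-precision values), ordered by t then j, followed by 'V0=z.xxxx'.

(0,0): Delta=-0.7109 Bond=252.4630
V0=161.4630

Risk-neutral probability p* = (R−d)/(u−d) = (1.08−0.6)/(1.5−0.6) = 0.5333.
Terminal values V(1,·): V(1,0)=218.0600, V(1,1)=136.1600
(0,0): S=128.0000. Δ = (V_up−V_dn)/(S_up−S_dn) = (136.1600−218.0600)/(192.0000−76.8000) = -0.7109. V = [p*·136.1600 + (1−p*)·218.0600]/1.08 = 161.4630. B = V − Δ·S = 252.4630.
Root portfolio cost Δ·128+B reproduces V0=161.4630.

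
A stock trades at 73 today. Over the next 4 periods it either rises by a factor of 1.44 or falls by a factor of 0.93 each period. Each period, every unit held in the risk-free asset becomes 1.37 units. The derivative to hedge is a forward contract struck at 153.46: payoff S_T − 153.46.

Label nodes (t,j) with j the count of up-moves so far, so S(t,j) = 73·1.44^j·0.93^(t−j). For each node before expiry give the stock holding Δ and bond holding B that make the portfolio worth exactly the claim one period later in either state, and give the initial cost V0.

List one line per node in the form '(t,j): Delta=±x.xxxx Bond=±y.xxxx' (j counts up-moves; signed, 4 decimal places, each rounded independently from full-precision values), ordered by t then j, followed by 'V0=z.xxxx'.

Since d<R<u, set p* = (R−d)/(u−d) = 0.8627; price each node as the discounted p*-expectation of its children.
Payoff layer (t=4): V(4,0)=-98.8522, V(4,1)=-68.9060, V(4,2)=-22.5377, V(4,3)=49.2585, V(4,4)=160.4266
(3,0): S=58.7181. Δ = (V_up−V_dn)/(S_up−S_dn) = (-68.9060−-98.8522)/(84.5540−54.6078) = 1.0000. V = [p*·-68.9060 + (1−p*)·-98.8522]/1.37 = -53.2965. B = V − Δ·S = -112.0146.
(3,1): S=90.9183. Δ = (V_up−V_dn)/(S_up−S_dn) = (-22.5377−-68.9060)/(130.9223−84.5540) = 1.0000. V = [p*·-22.5377 + (1−p*)·-68.9060]/1.37 = -21.0963. B = V − Δ·S = -112.0146.
(3,2): S=140.7767. Δ = (V_up−V_dn)/(S_up−S_dn) = (49.2585−-22.5377)/(202.7185−130.9223) = 1.0000. V = [p*·49.2585 + (1−p*)·-22.5377]/1.37 = 28.7621. B = V − Δ·S = -112.0146.
(3,3): S=217.9768. Δ = (V_up−V_dn)/(S_up−S_dn) = (160.4266−49.2585)/(313.8866−202.7185) = 1.0000. V = [p*·160.4266 + (1−p*)·49.2585]/1.37 = 105.9622. B = V − Δ·S = -112.0146.
(2,0): S=63.1377. Δ = (V_up−V_dn)/(S_up−S_dn) = (-21.0963−-53.2965)/(90.9183−58.7181) = 1.0000. V = [p*·-21.0963 + (1−p*)·-53.2965]/1.37 = -18.6248. B = V − Δ·S = -81.7625.
(2,1): S=97.7616. Δ = (V_up−V_dn)/(S_up−S_dn) = (28.7621−-21.0963)/(140.7767−90.9183) = 1.0000. V = [p*·28.7621 + (1−p*)·-21.0963]/1.37 = 15.9991. B = V − Δ·S = -81.7625.
(2,2): S=151.3728. Δ = (V_up−V_dn)/(S_up−S_dn) = (105.9622−28.7621)/(217.9768−140.7767) = 1.0000. V = [p*·105.9622 + (1−p*)·28.7621]/1.37 = 69.6103. B = V − Δ·S = -81.7625.
(1,0): S=67.8900. Δ = (V_up−V_dn)/(S_up−S_dn) = (15.9991−-18.6248)/(97.7616−63.1377) = 1.0000. V = [p*·15.9991 + (1−p*)·-18.6248]/1.37 = 8.2094. B = V − Δ·S = -59.6806.
(1,1): S=105.1200. Δ = (V_up−V_dn)/(S_up−S_dn) = (69.6103−15.9991)/(151.3728−97.7616) = 1.0000. V = [p*·69.6103 + (1−p*)·15.9991]/1.37 = 45.4394. B = V − Δ·S = -59.6806.
(0,0): S=73.0000. Δ = (V_up−V_dn)/(S_up−S_dn) = (45.4394−8.2094)/(105.1200−67.8900) = 1.0000. V = [p*·45.4394 + (1−p*)·8.2094]/1.37 = 29.4375. B = V − Δ·S = -43.5625.
Check: Δ(0,0)·S0 + B(0,0) = 29.4375 = V0.

(0,0): Delta=1.0000 Bond=-43.5625
(1,0): Delta=1.0000 Bond=-59.6806
(1,1): Delta=1.0000 Bond=-59.6806
(2,0): Delta=1.0000 Bond=-81.7625
(2,1): Delta=1.0000 Bond=-81.7625
(2,2): Delta=1.0000 Bond=-81.7625
(3,0): Delta=1.0000 Bond=-112.0146
(3,1): Delta=1.0000 Bond=-112.0146
(3,2): Delta=1.0000 Bond=-112.0146
(3,3): Delta=1.0000 Bond=-112.0146
V0=29.4375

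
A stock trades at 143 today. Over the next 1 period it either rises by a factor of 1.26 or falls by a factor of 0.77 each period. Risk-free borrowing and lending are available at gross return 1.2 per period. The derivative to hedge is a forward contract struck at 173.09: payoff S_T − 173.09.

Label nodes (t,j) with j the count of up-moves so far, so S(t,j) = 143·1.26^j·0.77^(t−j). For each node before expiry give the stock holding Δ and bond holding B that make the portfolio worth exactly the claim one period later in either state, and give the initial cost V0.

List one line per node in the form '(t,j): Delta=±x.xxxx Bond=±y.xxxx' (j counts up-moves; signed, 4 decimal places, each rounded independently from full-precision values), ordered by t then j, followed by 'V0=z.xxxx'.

(0,0): Delta=1.0000 Bond=-144.2417
V0=-1.2417

The replicating-portfolio and risk-neutral prices coincide; use p* = (1.2−0.77)/(1.26−0.77) = 0.8776 for the latter.
Terminal payoffs: V(1,0)=-62.9800, V(1,1)=7.0900
  t=0,j=0: stock 143.0000 → up 180.1800 (V=7.0900), down 110.1100 (V=-62.9800). Price -1.2417; hedge Δ=1.0000, bond B=-144.2417.
The time-0 hedge costs -1.2417, which is the no-arbitrage price.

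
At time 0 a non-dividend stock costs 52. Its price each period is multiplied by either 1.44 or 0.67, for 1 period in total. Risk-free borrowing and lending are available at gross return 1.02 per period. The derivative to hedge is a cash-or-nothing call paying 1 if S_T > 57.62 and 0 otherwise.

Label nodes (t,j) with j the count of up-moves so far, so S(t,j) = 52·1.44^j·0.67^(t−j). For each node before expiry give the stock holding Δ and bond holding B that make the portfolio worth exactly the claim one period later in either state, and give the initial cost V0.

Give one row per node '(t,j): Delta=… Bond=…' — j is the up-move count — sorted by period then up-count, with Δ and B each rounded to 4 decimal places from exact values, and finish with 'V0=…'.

Under the risk-neutral measure, an up-move has probability p* = (R−d)/(u−d) = 0.4545 and values discount at R = 1.02.
Payoff layer (t=1): V(1,0)=0.0000, V(1,1)=1.0000
Node (0,0) S=52.0000: V=(p*·1.0000+(1−p*)·0.0000)/1.02=0.4456; Δ=(1.0000−0.0000)/(74.8800−34.8400)=0.0250; B=V−Δ·S=-0.8531
Root portfolio cost Δ·52+B reproduces V0=0.4456.

(0,0): Delta=0.0250 Bond=-0.8531
V0=0.4456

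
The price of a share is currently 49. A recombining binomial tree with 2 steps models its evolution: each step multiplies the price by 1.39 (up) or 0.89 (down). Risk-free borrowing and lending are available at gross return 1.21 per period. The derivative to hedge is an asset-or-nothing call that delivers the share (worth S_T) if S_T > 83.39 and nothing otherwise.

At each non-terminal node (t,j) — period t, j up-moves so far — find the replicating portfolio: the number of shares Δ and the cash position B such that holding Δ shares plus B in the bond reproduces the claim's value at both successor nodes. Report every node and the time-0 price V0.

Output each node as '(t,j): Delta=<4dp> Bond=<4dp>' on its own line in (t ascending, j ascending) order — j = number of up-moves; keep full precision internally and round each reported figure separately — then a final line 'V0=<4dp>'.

The replicating-portfolio and risk-neutral prices coincide; use p* = (1.21−0.89)/(1.39−0.89) = 0.6400 for the latter.
At expiry t=2: V(2,0)=0.0000, V(2,1)=0.0000, V(2,2)=94.6729
  t=1,j=0: stock 43.6100 → up 60.6179 (V=0.0000), down 38.8129 (V=0.0000). Price 0.0000; hedge Δ=0.0000, bond B=0.0000.
  t=1,j=1: stock 68.1100 → up 94.6729 (V=94.6729), down 60.6179 (V=0.0000). Price 50.0749; hedge Δ=2.7800, bond B=-139.2709.
  t=0,j=0: stock 49.0000 → up 68.1100 (V=50.0749), down 43.6100 (V=0.0000). Price 26.4859; hedge Δ=2.0439, bond B=-73.6639.
The time-0 hedge costs 26.4859, which is the no-arbitrage price.

(0,0): Delta=2.0439 Bond=-73.6639
(1,0): Delta=0.0000 Bond=0.0000
(1,1): Delta=2.7800 Bond=-139.2709
V0=26.4859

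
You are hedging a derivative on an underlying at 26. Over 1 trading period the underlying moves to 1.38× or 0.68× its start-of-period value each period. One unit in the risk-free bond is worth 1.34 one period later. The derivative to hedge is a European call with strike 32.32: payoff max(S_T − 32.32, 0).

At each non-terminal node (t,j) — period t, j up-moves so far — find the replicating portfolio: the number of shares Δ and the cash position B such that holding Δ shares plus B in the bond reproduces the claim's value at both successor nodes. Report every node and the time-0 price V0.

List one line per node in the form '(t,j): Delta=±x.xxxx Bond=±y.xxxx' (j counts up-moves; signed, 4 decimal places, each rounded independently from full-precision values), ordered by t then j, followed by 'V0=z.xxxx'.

(0,0): Delta=0.1956 Bond=-2.5808
V0=2.5049

Under the risk-neutral measure, an up-move has probability p* = (R−d)/(u−d) = 0.9429 and values discount at R = 1.34.
Terminal values V(1,·): V(1,0)=0.0000, V(1,1)=3.5600
Node (0,0) S=26.0000: V=(p*·3.5600+(1−p*)·0.0000)/1.34=2.5049; Δ=(3.5600−0.0000)/(35.8800−17.6800)=0.1956; B=V−Δ·S=-2.5808
Self-financing check: at every node Δ·S+B equals the discounted successor values.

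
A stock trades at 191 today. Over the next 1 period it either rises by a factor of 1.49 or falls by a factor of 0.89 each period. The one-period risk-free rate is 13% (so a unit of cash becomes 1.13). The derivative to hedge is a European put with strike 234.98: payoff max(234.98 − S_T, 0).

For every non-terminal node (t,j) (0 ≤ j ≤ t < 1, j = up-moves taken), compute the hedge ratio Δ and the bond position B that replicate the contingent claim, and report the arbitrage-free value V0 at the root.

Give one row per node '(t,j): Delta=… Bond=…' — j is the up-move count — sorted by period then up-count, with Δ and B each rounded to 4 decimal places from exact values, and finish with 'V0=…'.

Since d<R<u, set p* = (R−d)/(u−d) = 0.4000; price each node as the discounted p*-expectation of its children.
Payoff layer (t=1): V(1,0)=64.9900, V(1,1)=0.0000
(0,0): S=191.0000. Δ = (V_up−V_dn)/(S_up−S_dn) = (0.0000−64.9900)/(284.5900−169.9900) = -0.5671. V = [p*·0.0000 + (1−p*)·64.9900]/1.13 = 34.5080. B = V − Δ·S = 142.8246.
The time-0 hedge costs 34.5080, which is the no-arbitrage price.

(0,0): Delta=-0.5671 Bond=142.8246
V0=34.5080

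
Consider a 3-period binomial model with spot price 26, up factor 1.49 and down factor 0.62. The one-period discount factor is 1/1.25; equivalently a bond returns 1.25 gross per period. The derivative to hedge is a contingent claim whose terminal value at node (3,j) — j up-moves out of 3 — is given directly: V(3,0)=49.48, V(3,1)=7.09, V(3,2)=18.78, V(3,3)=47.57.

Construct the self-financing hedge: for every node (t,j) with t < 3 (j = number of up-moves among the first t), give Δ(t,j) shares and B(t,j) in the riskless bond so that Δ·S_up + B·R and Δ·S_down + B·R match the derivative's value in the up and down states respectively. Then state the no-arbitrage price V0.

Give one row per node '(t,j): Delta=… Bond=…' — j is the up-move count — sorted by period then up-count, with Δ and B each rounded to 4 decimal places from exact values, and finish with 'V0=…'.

Under the risk-neutral measure, an up-move has probability p* = (R−d)/(u−d) = 0.7241 and values discount at R = 1.25.
At expiry t=3: V(3,0)=49.4800, V(3,1)=7.0900, V(3,2)=18.7800, V(3,3)=47.5700
(2,0): S=9.9944. Δ = (V_up−V_dn)/(S_up−S_dn) = (7.0900−49.4800)/(14.8917−6.1965) = -4.8751. V = [p*·7.0900 + (1−p*)·49.4800]/1.25 = 15.0270. B = V − Δ·S = 63.7512.
(2,1): S=24.0188. Δ = (V_up−V_dn)/(S_up−S_dn) = (18.7800−7.0900)/(35.7880−14.8917) = 0.5594. V = [p*·18.7800 + (1−p*)·7.0900]/1.25 = 12.4441. B = V − Δ·S = -0.9926.
(2,2): S=57.7226. Δ = (V_up−V_dn)/(S_up−S_dn) = (47.5700−18.7800)/(86.0067−35.7880) = 0.5733. V = [p*·47.5700 + (1−p*)·18.7800]/1.25 = 31.7023. B = V − Δ·S = -1.3896.
(1,0): S=16.1200. Δ = (V_up−V_dn)/(S_up−S_dn) = (12.4441−15.0270)/(24.0188−9.9944) = -0.1842. V = [p*·12.4441 + (1−p*)·15.0270]/1.25 = 10.5253. B = V − Δ·S = 13.4942.
(1,1): S=38.7400. Δ = (V_up−V_dn)/(S_up−S_dn) = (31.7023−12.4441)/(57.7226−24.0188) = 0.5714. V = [p*·31.7023 + (1−p*)·12.4441]/1.25 = 21.1118. B = V − Δ·S = -1.0241.
(0,0): S=26.0000. Δ = (V_up−V_dn)/(S_up−S_dn) = (21.1118−10.5253)/(38.7400−16.1200) = 0.4680. V = [p*·21.1118 + (1−p*)·10.5253]/1.25 = 14.5531. B = V − Δ·S = 2.3848.
Self-financing check: at every node Δ·S+B equals the discounted successor values.

(0,0): Delta=0.4680 Bond=2.3848
(1,0): Delta=-0.1842 Bond=13.4942
(1,1): Delta=0.5714 Bond=-1.0241
(2,0): Delta=-4.8751 Bond=63.7512
(2,1): Delta=0.5594 Bond=-0.9926
(2,2): Delta=0.5733 Bond=-1.3896
V0=14.5531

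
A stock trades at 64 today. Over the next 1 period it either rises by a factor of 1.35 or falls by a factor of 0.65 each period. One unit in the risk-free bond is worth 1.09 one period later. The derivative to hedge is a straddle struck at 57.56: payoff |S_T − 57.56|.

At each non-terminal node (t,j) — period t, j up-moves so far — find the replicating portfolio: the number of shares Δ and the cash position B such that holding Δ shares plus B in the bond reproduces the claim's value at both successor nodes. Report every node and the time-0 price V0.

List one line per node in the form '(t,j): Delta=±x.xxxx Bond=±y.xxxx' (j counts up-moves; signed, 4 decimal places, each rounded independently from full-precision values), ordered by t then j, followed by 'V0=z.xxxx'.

(0,0): Delta=0.2875 Bond=3.6697
V0=22.0697

Risk-neutral probability p* = (R−d)/(u−d) = (1.09−0.65)/(1.35−0.65) = 0.6286.
Terminal values V(1,·): V(1,0)=15.9600, V(1,1)=28.8400
  t=0,j=0: stock 64.0000 → up 86.4000 (V=28.8400), down 41.6000 (V=15.9600). Price 22.0697; hedge Δ=0.2875, bond B=3.6697.
Each (Δ,B) replicates both successor values, so the strategy is self-financing and V0 is arbitrage-free.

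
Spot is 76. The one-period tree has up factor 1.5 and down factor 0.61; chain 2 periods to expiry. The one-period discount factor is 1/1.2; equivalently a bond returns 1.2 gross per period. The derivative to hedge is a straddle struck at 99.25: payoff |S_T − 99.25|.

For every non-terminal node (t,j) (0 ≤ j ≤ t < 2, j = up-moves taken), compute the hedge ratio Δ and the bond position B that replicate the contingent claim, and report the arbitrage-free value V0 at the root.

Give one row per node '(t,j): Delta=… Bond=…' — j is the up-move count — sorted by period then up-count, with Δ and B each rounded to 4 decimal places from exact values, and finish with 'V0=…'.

(0,0): Delta=0.1720 Bond=23.6452
(1,0): Delta=-1.0000 Bond=82.7083
(1,1): Delta=0.4144 Bond=0.7467
V0=36.7175

The replicating-portfolio and risk-neutral prices coincide; use p* = (1.2−0.61)/(1.5−0.61) = 0.6629 for the latter.
Payoff layer (t=2): V(2,0)=70.9704, V(2,1)=29.7100, V(2,2)=71.7500
  t=1,j=0: stock 46.3600 → up 69.5400 (V=29.7100), down 28.2796 (V=70.9704). Price 36.3483; hedge Δ=-1.0000, bond B=82.7083.
  t=1,j=1: stock 114.0000 → up 171.0000 (V=71.7500), down 69.5400 (V=29.7100). Price 47.9827; hedge Δ=0.4144, bond B=0.7467.
  t=0,j=0: stock 76.0000 → up 114.0000 (V=47.9827), down 46.3600 (V=36.3483). Price 36.7175; hedge Δ=0.1720, bond B=23.6452.
The time-0 hedge costs 36.7175, which is the no-arbitrage price.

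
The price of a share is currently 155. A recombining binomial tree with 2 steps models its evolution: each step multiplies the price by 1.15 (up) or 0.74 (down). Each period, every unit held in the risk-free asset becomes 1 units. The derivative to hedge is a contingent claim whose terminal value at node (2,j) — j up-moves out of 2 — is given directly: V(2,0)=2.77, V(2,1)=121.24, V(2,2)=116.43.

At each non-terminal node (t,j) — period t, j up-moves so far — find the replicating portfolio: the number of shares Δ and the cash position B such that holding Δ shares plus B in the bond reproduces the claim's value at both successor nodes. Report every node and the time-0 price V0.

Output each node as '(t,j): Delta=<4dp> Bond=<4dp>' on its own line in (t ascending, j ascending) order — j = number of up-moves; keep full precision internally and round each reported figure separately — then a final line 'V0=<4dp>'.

The replicating-portfolio and risk-neutral prices coincide; use p* = (1−0.74)/(1.15−0.74) = 0.6341 for the latter.
Terminal payoffs: V(2,0)=2.7700, V(2,1)=121.2400, V(2,2)=116.4300
  t=1,j=0: stock 114.7000 → up 131.9050 (V=121.2400), down 84.8780 (V=2.7700). Price 77.8973; hedge Δ=2.5192, bond B=-211.0539.
  t=1,j=1: stock 178.2500 → up 204.9875 (V=116.4300), down 131.9050 (V=121.2400). Price 118.1898; hedge Δ=-0.0658, bond B=129.9215.
  t=0,j=0: stock 155.0000 → up 178.2500 (V=118.1898), down 114.7000 (V=77.8973). Price 103.4486; hedge Δ=0.6340, bond B=5.1744.
Root portfolio cost Δ·155+B reproduces V0=103.4486.

(0,0): Delta=0.6340 Bond=5.1744
(1,0): Delta=2.5192 Bond=-211.0539
(1,1): Delta=-0.0658 Bond=129.9215
V0=103.4486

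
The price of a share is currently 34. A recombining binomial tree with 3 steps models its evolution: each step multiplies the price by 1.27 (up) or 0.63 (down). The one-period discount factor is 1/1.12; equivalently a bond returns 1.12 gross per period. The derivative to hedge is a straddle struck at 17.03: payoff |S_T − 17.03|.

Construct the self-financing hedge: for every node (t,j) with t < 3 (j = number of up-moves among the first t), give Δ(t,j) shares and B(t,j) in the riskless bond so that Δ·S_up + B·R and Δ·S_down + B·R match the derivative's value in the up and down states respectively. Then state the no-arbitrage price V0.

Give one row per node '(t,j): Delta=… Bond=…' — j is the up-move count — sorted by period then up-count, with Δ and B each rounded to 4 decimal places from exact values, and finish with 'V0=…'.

(0,0): Delta=0.9657 Bond=-10.7982
(1,0): Delta=0.7396 Bond=-7.2521
(1,1): Delta=1.0000 Bond=-13.5762
(2,0): Delta=-0.9750 Bond=15.0153
(2,1): Delta=1.0000 Bond=-15.2054
(2,2): Delta=1.0000 Bond=-15.2054
V0=22.0347

Under the risk-neutral measure, an up-move has probability p* = (R−d)/(u−d) = 0.7656 and values discount at R = 1.12.
At expiry t=3: V(3,0)=8.5284, V(3,1)=0.1081, V(3,2)=17.5183, V(3,3)=52.6150
(2,0): S=13.4946. Δ = (V_up−V_dn)/(S_up−S_dn) = (0.1081−8.5284)/(17.1381−8.5016) = -0.9750. V = [p*·0.1081 + (1−p*)·8.5284]/1.12 = 1.8586. B = V − Δ·S = 15.0153.
(2,1): S=27.2034. Δ = (V_up−V_dn)/(S_up−S_dn) = (17.5183−0.1081)/(34.5483−17.1381) = 1.0000. V = [p*·17.5183 + (1−p*)·0.1081]/1.12 = 11.9980. B = V − Δ·S = -15.2054.
(2,2): S=54.8386. Δ = (V_up−V_dn)/(S_up−S_dn) = (52.6150−17.5183)/(69.6450−34.5483) = 1.0000. V = [p*·52.6150 + (1−p*)·17.5183]/1.12 = 39.6332. B = V − Δ·S = -15.2054.
(1,0): S=21.4200. Δ = (V_up−V_dn)/(S_up−S_dn) = (11.9980−1.8586)/(27.2034−13.4946) = 0.7396. V = [p*·11.9980 + (1−p*)·1.8586]/1.12 = 8.5907. B = V − Δ·S = -7.2521.
(1,1): S=43.1800. Δ = (V_up−V_dn)/(S_up−S_dn) = (39.6332−11.9980)/(54.8386−27.2034) = 1.0000. V = [p*·39.6332 + (1−p*)·11.9980]/1.12 = 29.6038. B = V − Δ·S = -13.5762.
(0,0): S=34.0000. Δ = (V_up−V_dn)/(S_up−S_dn) = (29.6038−8.5907)/(43.1800−21.4200) = 0.9657. V = [p*·29.6038 + (1−p*)·8.5907]/1.12 = 22.0347. B = V − Δ·S = -10.7982.
Check: Δ(0,0)·S0 + B(0,0) = 22.0347 = V0.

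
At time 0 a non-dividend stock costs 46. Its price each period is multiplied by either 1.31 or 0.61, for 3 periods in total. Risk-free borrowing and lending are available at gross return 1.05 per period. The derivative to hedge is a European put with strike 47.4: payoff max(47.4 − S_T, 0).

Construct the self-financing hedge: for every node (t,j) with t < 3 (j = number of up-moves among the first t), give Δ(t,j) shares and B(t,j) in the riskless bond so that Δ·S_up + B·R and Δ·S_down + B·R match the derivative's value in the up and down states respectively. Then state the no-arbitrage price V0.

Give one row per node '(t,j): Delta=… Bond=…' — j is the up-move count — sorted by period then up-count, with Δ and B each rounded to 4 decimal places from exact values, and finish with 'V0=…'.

(0,0): Delta=-0.3751 Bond=24.5031
(1,0): Delta=-0.9770 Bond=42.6187
(1,1): Delta=-0.2095 Bond=15.7476
(2,0): Delta=-1.0000 Bond=45.1429
(2,1): Delta=-0.9707 Bond=44.5173
(2,2): Delta=0.0000 Bond=0.0000
V0=7.2491

Risk-neutral probability p* = (R−d)/(u−d) = (1.05−0.61)/(1.31−0.61) = 0.6286.
Payoff layer (t=3): V(3,0)=36.9589, V(3,1)=24.9773, V(3,2)=0.0000, V(3,3)=0.0000
Node (2,0) S=17.1166: V=(p*·24.9773+(1−p*)·36.9589)/1.05=28.0263; Δ=(24.9773−36.9589)/(22.4227−10.4411)=-1.0000; B=V−Δ·S=45.1429
Node (2,1) S=36.7586: V=(p*·0.0000+(1−p*)·24.9773)/1.05=8.8355; Δ=(0.0000−24.9773)/(48.1538−22.4227)=-0.9707; B=V−Δ·S=44.5173
Node (2,2) S=78.9406: V=(p*·0.0000+(1−p*)·0.0000)/1.05=0.0000; Δ=(0.0000−0.0000)/(103.4122−48.1538)=0.0000; B=V−Δ·S=0.0000
Node (1,0) S=28.0600: V=(p*·8.8355+(1−p*)·28.0263)/1.05=15.2033; Δ=(8.8355−28.0263)/(36.7586−17.1166)=-0.9770; B=V−Δ·S=42.6187
Node (1,1) S=60.2600: V=(p*·0.0000+(1−p*)·8.8355)/1.05=3.1255; Δ=(0.0000−8.8355)/(78.9406−36.7586)=-0.2095; B=V−Δ·S=15.7476
Node (0,0) S=46.0000: V=(p*·3.1255+(1−p*)·15.2033)/1.05=7.2491; Δ=(3.1255−15.2033)/(60.2600−28.0600)=-0.3751; B=V−Δ·S=24.5031
Check: Δ(0,0)·S0 + B(0,0) = 7.2491 = V0.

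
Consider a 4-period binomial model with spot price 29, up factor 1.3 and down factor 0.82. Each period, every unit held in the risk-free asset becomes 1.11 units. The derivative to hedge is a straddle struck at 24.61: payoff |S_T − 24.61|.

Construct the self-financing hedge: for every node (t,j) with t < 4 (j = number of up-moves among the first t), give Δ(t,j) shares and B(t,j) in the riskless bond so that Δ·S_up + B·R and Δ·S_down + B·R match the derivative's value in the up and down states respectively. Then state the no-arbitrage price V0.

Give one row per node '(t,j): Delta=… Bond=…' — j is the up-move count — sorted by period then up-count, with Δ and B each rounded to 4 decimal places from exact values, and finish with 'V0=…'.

(0,0): Delta=0.8359 Bond=-10.3262
(1,0): Delta=0.5689 Bond=-5.1127
(1,1): Delta=0.9463 Bond=-15.6219
(2,0): Delta=-0.0295 Bond=5.9941
(2,1): Delta=0.8162 Bond=-13.3205
(2,2): Delta=1.0000 Bond=-19.9740
(3,0): Delta=-1.0000 Bond=22.1712
(3,1): Delta=0.3715 Bond=-3.5133
(3,2): Delta=1.0000 Bond=-22.1712
(3,3): Delta=1.0000 Bond=-22.1712
V0=13.9155

Under the risk-neutral measure, an up-move has probability p* = (R−d)/(u−d) = 0.6042 and values discount at R = 1.11.
Terminal payoffs: V(4,0)=11.4985, V(4,1)=3.8234, V(4,2)=8.3443, V(4,3)=27.6347, V(4,4)=58.2169
Node (3,0) S=15.9897: V=(p*·3.8234+(1−p*)·11.4985)/1.11=6.1815; Δ=(3.8234−11.4985)/(20.7866−13.1115)=-1.0000; B=V−Δ·S=22.1712
Node (3,1) S=25.3495: V=(p*·8.3443+(1−p*)·3.8234)/1.11=5.9052; Δ=(8.3443−3.8234)/(32.9543−20.7866)=0.3715; B=V−Δ·S=-3.5133
Node (3,2) S=40.1882: V=(p*·27.6347+(1−p*)·8.3443)/1.11=18.0170; Δ=(27.6347−8.3443)/(52.2447−32.9543)=1.0000; B=V−Δ·S=-22.1712
Node (3,3) S=63.7130: V=(p*·58.2169+(1−p*)·27.6347)/1.11=41.5418; Δ=(58.2169−27.6347)/(82.8269−52.2447)=1.0000; B=V−Δ·S=-22.1712
Node (2,0) S=19.4996: V=(p*·5.9052+(1−p*)·6.1815)/1.11=5.4185; Δ=(5.9052−6.1815)/(25.3495−15.9897)=-0.0295; B=V−Δ·S=5.9941
Node (2,1) S=30.9140: V=(p*·18.0170+(1−p*)·5.9052)/1.11=11.9124; Δ=(18.0170−5.9052)/(40.1882−25.3495)=0.8162; B=V−Δ·S=-13.3205
Node (2,2) S=49.0100: V=(p*·41.5418+(1−p*)·18.0170)/1.11=29.0360; Δ=(41.5418−18.0170)/(63.7130−40.1882)=1.0000; B=V−Δ·S=-19.9740
Node (1,0) S=23.7800: V=(p*·11.9124+(1−p*)·5.4185)/1.11=8.4161; Δ=(11.9124−5.4185)/(30.9140−19.4996)=0.5689; B=V−Δ·S=-5.1127
Node (1,1) S=37.7000: V=(p*·29.0360+(1−p*)·11.9124)/1.11=20.0522; Δ=(29.0360−11.9124)/(49.0100−30.9140)=0.9463; B=V−Δ·S=-15.6219
Node (0,0) S=29.0000: V=(p*·20.0522+(1−p*)·8.4161)/1.11=13.9155; Δ=(20.0522−8.4161)/(37.7000−23.7800)=0.8359; B=V−Δ·S=-10.3262
The time-0 hedge costs 13.9155, which is the no-arbitrage price.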